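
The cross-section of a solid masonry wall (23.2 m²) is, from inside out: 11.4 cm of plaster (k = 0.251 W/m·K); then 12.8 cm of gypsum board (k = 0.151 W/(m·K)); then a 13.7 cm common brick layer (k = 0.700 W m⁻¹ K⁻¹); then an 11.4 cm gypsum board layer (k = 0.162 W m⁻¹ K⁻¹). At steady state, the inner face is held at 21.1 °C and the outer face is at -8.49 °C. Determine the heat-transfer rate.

Q = 312 W

Series thermal resistances, inner to outer:
  R_plaster = L/(kA) = 0.114/(0.251·23.2) = 0.01958 K/W
  R_gypsum board = L/(kA) = 0.128/(0.151·23.2) = 0.03654 K/W
  R_common brick = L/(kA) = 0.137/(0.700·23.2) = 0.008436 K/W
  R_gypsum board = L/(kA) = 0.114/(0.162·23.2) = 0.03033 K/W
ΣR = 0.01958 + 0.03654 + 0.008436 + 0.03033 = 0.09489 K/W
Q = ΔT/ΣR = (21.1 °C − -8.49 °C)/0.09489 = 312 W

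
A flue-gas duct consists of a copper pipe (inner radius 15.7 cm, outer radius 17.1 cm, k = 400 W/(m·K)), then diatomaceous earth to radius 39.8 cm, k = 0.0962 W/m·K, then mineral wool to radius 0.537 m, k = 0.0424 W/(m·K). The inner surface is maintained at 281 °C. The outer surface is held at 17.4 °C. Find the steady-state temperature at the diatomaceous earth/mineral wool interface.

Treat each layer as a resistance in series:
  R'_copper = ln(0.171/0.157)/(2πk) = 0.08542/(2π·400) = 3.399×10^-5 m·K/W
  R'_diatomaceous earth = ln(0.398/0.171)/(2πk) = 0.8448/(2π·0.0962) = 1.398 m·K/W
  R'_mineral wool = ln(0.537/0.398)/(2πk) = 0.2995/(2π·0.0424) = 1.124 m·K/W
ΣR = 3.399×10^-5 + 1.398 + 1.124 = 2.522 m·K/W
Q' = ΔT/ΣR = (281 °C − 17.4 °C)/2.522 = 104.5 W/m
From the inner boundary to the diatomaceous earth/mineral wool interface, ΣR_partial = 1.398 m·K/W.
T_interface = T_in − Q'·ΣR_partial = 281 °C − (104.5)(1.398) = 135 °C

T = 135 °C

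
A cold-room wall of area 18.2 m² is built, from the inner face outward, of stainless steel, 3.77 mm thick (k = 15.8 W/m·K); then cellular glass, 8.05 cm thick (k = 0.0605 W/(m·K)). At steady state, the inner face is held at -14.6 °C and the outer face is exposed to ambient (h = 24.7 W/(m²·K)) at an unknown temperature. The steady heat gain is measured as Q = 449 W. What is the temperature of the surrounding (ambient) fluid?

Series resistances:
  R_stainless steel = L/(kA) = 0.00377/(15.8·18.2) = 1.311×10^-5 K/W
  R_cellular glass = L/(kA) = 0.0805/(0.0605·18.2) = 0.07311 K/W
  R_conv,out = 1/(hA) = 1/(24.7·18.2) = 0.002224 K/W
ΣR = 0.07535 K/W
ΔT = Q·ΣR = 449 × 0.07535 = 33.83 K
Heat flows inward, so T_out = T_in + ΔT = -14.6 + 33.83 = 19.2 °C

T_out = 19.2 °C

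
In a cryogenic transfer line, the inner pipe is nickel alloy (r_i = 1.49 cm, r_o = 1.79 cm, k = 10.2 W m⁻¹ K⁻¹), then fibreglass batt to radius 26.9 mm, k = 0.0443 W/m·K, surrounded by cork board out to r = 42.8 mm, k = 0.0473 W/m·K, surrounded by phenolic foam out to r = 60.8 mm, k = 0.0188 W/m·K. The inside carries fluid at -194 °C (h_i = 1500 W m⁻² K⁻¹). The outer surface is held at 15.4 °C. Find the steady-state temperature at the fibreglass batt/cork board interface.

Series thermal resistances, inner to outer:
  R'_conv,in = 1/(2πr h) = 1/(2π·0.0149·1500) = 0.007121 m·K/W
  R'_nickel alloy = ln(0.0179/0.0149)/(2πk) = 0.1834/(2π·10.2) = 0.002862 m·K/W
  R'_fibreglass batt = ln(0.0269/0.0179)/(2πk) = 0.4073/(2π·0.0443) = 1.463 m·K/W
  R'_cork board = ln(0.0428/0.0269)/(2πk) = 0.4644/(2π·0.0473) = 1.563 m·K/W
  R'_phenolic foam = ln(0.0608/0.0428)/(2πk) = 0.3511/(2π·0.0188) = 2.972 m·K/W
ΣR = 0.007121 + 0.002862 + 1.463 + 1.563 + 2.972 = 6.008 m·K/W
Q' = ΔT/ΣR = (-194 °C − 15.4 °C)/6.008 = -34.85 W/m
From the inner boundary to the fibreglass batt/cork board interface, ΣR_partial = 1.473 m·K/W.
T_interface = T_in − Q'·ΣR_partial = -194 °C − (-34.85)(1.473) = -143 °C

T = -143 °C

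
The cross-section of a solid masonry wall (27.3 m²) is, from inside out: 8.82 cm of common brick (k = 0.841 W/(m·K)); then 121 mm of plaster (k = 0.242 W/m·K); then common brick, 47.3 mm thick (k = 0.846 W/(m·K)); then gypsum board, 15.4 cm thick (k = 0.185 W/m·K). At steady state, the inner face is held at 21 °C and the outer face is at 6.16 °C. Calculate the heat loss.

Q = 271 W

Treat each layer as a resistance in series:
  R_common brick = L/(kA) = 0.0882/(0.841·27.3) = 0.003842 K/W
  R_plaster = L/(kA) = 0.121/(0.242·27.3) = 0.01832 K/W
  R_common brick = L/(kA) = 0.0473/(0.846·27.3) = 0.002048 K/W
  R_gypsum board = L/(kA) = 0.154/(0.185·27.3) = 0.03049 K/W
ΣR = 0.003842 + 0.01832 + 0.002048 + 0.03049 = 0.05470 K/W
Q = ΔT/ΣR = (21 °C − 6.16 °C)/0.05470 = 271 W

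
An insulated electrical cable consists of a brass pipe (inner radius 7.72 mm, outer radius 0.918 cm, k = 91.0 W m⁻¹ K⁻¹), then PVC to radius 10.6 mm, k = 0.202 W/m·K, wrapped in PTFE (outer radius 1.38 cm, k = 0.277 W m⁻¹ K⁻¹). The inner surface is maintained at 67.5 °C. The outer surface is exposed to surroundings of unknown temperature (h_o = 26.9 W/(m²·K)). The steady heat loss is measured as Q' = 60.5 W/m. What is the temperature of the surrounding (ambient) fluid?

Sum the resistances:
  R'_brass = ln(0.00918/0.00772)/(2πk) = 0.1732/(2π·91.0) = 3.029×10^-4 m·K/W
  R'_PVC = ln(0.0106/0.00918)/(2πk) = 0.1438/(2π·0.202) = 0.1133 m·K/W
  R'_PTFE = ln(0.0138/0.0106)/(2πk) = 0.2638/(2π·0.277) = 0.1516 m·K/W
  R'_conv,out = 1/(2πr h) = 1/(2π·0.0138·26.9) = 0.4287 m·K/W
ΣR = 0.6939 m·K/W
ΔT = Q'·ΣR = 60.5 × 0.6939 = 41.98 K
Heat flows outward, so T_out = T_in − ΔT = 67.5 − 41.98 = 25.5 °C

T_out = 25.5 °C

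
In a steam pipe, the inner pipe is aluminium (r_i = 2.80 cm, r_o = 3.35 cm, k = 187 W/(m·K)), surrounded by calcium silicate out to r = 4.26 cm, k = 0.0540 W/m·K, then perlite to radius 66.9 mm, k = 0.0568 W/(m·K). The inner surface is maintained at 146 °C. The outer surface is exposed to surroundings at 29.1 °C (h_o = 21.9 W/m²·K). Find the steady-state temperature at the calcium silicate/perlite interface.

Series thermal resistances, inner to outer:
  R'_aluminium = ln(0.0335/0.0280)/(2πk) = 0.1793/(2π·187) = 1.526×10^-4 m·K/W
  R'_calcium silicate = ln(0.0426/0.0335)/(2πk) = 0.2403/(2π·0.0540) = 0.7083 m·K/W
  R'_perlite = ln(0.0669/0.0426)/(2πk) = 0.4513/(2π·0.0568) = 1.265 m·K/W
  R'_conv,out = 1/(2πr h) = 1/(2π·0.0669·21.9) = 0.1086 m·K/W
ΣR = 1.526×10^-4 + 0.7083 + 1.265 + 0.1086 = 2.082 m·K/W
Q' = ΔT/ΣR = (146 °C − 29.1 °C)/2.082 = 56.15 W/m
From the inner boundary to the calcium silicate/perlite interface, ΣR_partial = 0.7085 m·K/W.
T_interface = T_in − Q'·ΣR_partial = 146 °C − (56.15)(0.7085) = 106 °C

T = 106 °C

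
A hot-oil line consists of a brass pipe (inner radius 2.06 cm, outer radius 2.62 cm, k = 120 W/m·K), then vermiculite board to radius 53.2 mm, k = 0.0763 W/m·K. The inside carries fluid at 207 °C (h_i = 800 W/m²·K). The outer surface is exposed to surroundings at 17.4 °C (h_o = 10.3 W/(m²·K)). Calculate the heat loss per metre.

Resistance network (inner→outer):
  R'_conv,in = 1/(2πr h) = 1/(2π·0.0206·800) = 0.009657 m·K/W
  R'_brass = ln(0.0262/0.0206)/(2πk) = 0.2405/(2π·120) = 3.189×10^-4 m·K/W
  R'_vermiculite board = ln(0.0532/0.0262)/(2πk) = 0.7083/(2π·0.0763) = 1.477 m·K/W
  R'_conv,out = 1/(2πr h) = 1/(2π·0.0532·10.3) = 0.2904 m·K/W
ΣR = 0.009657 + 3.189×10^-4 + 1.477 + 0.2904 = 1.777 m·K/W
Q' = ΔT/ΣR = (207 °C − 17.4 °C)/1.777 = 107 W/m

Q' = 107 W/m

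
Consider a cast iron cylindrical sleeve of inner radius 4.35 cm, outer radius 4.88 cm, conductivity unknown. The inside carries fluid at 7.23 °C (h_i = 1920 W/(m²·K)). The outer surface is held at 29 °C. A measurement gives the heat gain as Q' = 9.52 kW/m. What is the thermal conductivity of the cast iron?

k = 48.0 W/m·K

ΣR = ΔT/Q' = |7.23 − 29|/9520 = 0.002287 m·K/W
Known resistances:
  R'_conv,in = 1/(2πr h) = 1/(2π·0.0435·1920) = 0.001906 m·K/W
R_cast iron = ΣR − ΣR_known = 0.002287 − 0.001906 = 3.810×10^-4 m·K/W
ln(r₂/r₁)/(2πk) = 3.810×10^-4 ⇒ k = 0.1150/(2π·3.810×10^-4) = 48.0 W/m·K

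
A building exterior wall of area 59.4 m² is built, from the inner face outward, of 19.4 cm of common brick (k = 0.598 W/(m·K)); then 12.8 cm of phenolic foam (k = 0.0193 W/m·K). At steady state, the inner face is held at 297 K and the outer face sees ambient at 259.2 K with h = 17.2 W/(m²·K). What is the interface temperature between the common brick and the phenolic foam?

Treat each layer as a resistance in series:
  R_common brick = L/(kA) = 0.194/(0.598·59.4) = 0.005462 K/W
  R_phenolic foam = L/(kA) = 0.128/(0.0193·59.4) = 0.1117 K/W
  R_conv,out = 1/(hA) = 1/(17.2·59.4) = 9.788×10^-4 K/W
ΣR = 0.005462 + 0.1117 + 9.788×10^-4 = 0.1181 K/W
Q = ΔT/ΣR = (297 K − 259.2 K)/0.1181 = 320.1 W
From the inner boundary to the common brick/phenolic foam interface, ΣR_partial = 0.005462 K/W.
T_interface = T_in − Q·ΣR_partial = 297 K − (320.1)(0.005462) = 295.3 K

T = 295.3 K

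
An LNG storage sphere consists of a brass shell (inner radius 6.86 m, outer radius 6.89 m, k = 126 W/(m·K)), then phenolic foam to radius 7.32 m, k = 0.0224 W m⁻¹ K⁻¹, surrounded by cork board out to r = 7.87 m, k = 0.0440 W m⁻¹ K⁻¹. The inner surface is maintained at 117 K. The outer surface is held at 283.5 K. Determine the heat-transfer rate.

Resistance network (inner→outer):
  R_brass = (1/6.86 − 1/6.89)/(4πk) = 6.347×10^-4/(4π·126) = 4.009×10^-7 K/W
  R_phenolic foam = (1/6.89 − 1/7.32)/(4πk) = 0.008526/(4π·0.0224) = 0.03029 K/W
  R_cork board = (1/7.32 − 1/7.87)/(4πk) = 0.009547/(4π·0.0440) = 0.01727 K/W
ΣR = 4.009×10^-7 + 0.03029 + 0.01727 = 0.04756 K/W
Q = ΔT/ΣR = (117 K − 283.5 K)/0.04756 = -3500 W
(Negative Q ⇒ heat flows inward; heat gain = 3500 W.)

Q = 3.50 kW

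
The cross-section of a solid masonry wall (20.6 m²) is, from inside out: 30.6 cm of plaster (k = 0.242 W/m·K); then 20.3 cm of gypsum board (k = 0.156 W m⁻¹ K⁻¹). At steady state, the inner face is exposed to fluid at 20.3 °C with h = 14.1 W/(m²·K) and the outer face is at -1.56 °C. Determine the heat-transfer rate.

Series thermal resistances, inner to outer:
  R_conv,in = 1/(hA) = 1/(14.1·20.6) = 0.003443 K/W
  R_plaster = L/(kA) = 0.306/(0.242·20.6) = 0.06138 K/W
  R_gypsum board = L/(kA) = 0.203/(0.156·20.6) = 0.06317 K/W
ΣR = 0.003443 + 0.06138 + 0.06317 = 0.1280 K/W
Q = ΔT/ΣR = (20.3 °C − -1.56 °C)/0.1280 = 171 W

Q = 171 W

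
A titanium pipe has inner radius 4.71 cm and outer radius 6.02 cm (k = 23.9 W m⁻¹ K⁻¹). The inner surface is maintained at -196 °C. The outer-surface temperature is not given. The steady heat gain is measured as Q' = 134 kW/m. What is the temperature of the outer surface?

Sum the resistances:
  R'_titanium = ln(0.0602/0.0471)/(2πk) = 0.2454/(2π·23.9) = 0.001634 m·K/W
ΣR = 0.001634 m·K/W
ΔT = Q'·ΣR = 1.34×10^5 × 0.001634 = 219.0 K
Heat flows inward, so T_out = T_in + ΔT = -196 + 219.0 = 23.0 °C

T_out = 23.0 °C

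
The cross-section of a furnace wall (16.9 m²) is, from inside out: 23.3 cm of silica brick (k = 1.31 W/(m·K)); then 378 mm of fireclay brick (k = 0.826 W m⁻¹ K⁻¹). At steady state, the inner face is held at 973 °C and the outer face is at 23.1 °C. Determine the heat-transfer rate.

Q = 25.3 kW

Resistance network (inner→outer):
  R_silica brick = L/(kA) = 0.233/(1.31·16.9) = 0.01052 K/W
  R_fireclay brick = L/(kA) = 0.378/(0.826·16.9) = 0.02708 K/W
ΣR = 0.01052 + 0.02708 = 0.03760 K/W
Q = ΔT/ΣR = (973 °C − 23.1 °C)/0.03760 = 25300 W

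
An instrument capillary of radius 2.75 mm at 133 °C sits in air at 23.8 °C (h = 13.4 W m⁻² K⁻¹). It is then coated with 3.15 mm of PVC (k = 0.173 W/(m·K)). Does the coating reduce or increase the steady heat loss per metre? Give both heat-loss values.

increases: 25.3 → 40.2 W/m

Critical radius for a cylinder: r_cr = k/h = 0.0129 m = 1.29 cm.
Outer radius after coating: r₂ = 0.00275 + 0.00315 = 0.00590 m.
Since r₁ < r_cr and r₂ ≤ r_cr, the coating moves toward the maximum at r_cr — heat loss rises.
Bare: R = 1/(2πr₁h) = 4.319 m·K/W; Q = 109.2/4.319 = 25.3 W/m.
Coated: R = R_cond + R_conv = 2.715 m·K/W; Q = 109.2/2.715 = 40.2 W/m.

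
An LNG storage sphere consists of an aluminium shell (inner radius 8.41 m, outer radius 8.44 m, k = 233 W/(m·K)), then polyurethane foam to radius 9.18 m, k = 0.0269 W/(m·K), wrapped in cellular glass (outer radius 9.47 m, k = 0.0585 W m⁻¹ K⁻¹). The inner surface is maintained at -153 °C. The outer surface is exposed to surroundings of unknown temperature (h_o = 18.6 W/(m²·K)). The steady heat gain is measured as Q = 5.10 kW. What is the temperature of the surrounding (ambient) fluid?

T_out = 14.5 °C

Sum the resistances:
  R_aluminium = (1/8.41 − 1/8.44)/(4πk) = 4.227×10^-4/(4π·233) = 1.444×10^-7 K/W
  R_polyurethane foam = (1/8.44 − 1/9.18)/(4πk) = 0.009551/(4π·0.0269) = 0.02825 K/W
  R_cellular glass = (1/9.18 − 1/9.47)/(4πk) = 0.003336/(4π·0.0585) = 0.004538 K/W
  R_conv,out = 1/(4πr²h) = 1/(4π·9.47²·18.6) = 4.771×10^-5 K/W
ΣR = 0.03284 K/W
ΔT = Q·ΣR = 5100 × 0.03284 = 167.5 K
Heat flows inward, so T_out = T_in + ΔT = -153 + 167.5 = 14.5 °C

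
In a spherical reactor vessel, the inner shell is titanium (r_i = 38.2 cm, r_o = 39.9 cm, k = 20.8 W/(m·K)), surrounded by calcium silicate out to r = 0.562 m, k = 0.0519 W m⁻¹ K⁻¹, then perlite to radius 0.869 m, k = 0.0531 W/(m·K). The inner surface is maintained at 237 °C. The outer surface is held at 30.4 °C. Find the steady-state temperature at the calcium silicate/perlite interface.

T = 125 °C

Series thermal resistances, inner to outer:
  R_titanium = (1/0.382 − 1/0.399)/(4πk) = 0.1115/(4π·20.8) = 4.267×10^-4 K/W
  R_calcium silicate = (1/0.399 − 1/0.562)/(4πk) = 0.7269/(4π·0.0519) = 1.115 K/W
  R_perlite = (1/0.562 − 1/0.869)/(4πk) = 0.6286/(4π·0.0531) = 0.9421 K/W
ΣR = 4.267×10^-4 + 1.115 + 0.9421 = 2.058 K/W
Q = ΔT/ΣR = (237 °C − 30.4 °C)/2.058 = 100.4 W
From the inner boundary to the calcium silicate/perlite interface, ΣR_partial = 1.115 K/W.
T_interface = T_in − Q·ΣR_partial = 237 °C − (100.4)(1.115) = 125 °C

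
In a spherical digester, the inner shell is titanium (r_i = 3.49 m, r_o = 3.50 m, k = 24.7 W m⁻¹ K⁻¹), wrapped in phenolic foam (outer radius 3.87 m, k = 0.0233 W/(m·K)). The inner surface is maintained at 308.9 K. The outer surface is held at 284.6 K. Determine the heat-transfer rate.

Resistance network (inner→outer):
  R_titanium = (1/3.49 − 1/3.50)/(4πk) = 8.187×10^-4/(4π·24.7) = 2.638×10^-6 K/W
  R_phenolic foam = (1/3.50 − 1/3.87)/(4πk) = 0.02732/(4π·0.0233) = 0.09329 K/W
ΣR = 2.638×10^-6 + 0.09329 = 0.09329 K/W
Q = ΔT/ΣR = (308.9 K − 284.6 K)/0.09329 = 260 W

Q = 260 W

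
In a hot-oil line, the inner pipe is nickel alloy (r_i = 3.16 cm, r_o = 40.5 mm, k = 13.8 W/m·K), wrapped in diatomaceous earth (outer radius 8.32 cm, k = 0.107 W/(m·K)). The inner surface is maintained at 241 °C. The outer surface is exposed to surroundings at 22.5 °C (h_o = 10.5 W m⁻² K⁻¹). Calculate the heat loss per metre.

Series thermal resistances, inner to outer:
  R'_nickel alloy = ln(0.0405/0.0316)/(2πk) = 0.2481/(2π·13.8) = 0.002862 m·K/W
  R'_diatomaceous earth = ln(0.0832/0.0405)/(2πk) = 0.7199/(2π·0.107) = 1.071 m·K/W
  R'_conv,out = 1/(2πr h) = 1/(2π·0.0832·10.5) = 0.1822 m·K/W
ΣR = 0.002862 + 1.071 + 0.1822 = 1.256 m·K/W
Q' = ΔT/ΣR = (241 °C − 22.5 °C)/1.256 = 174 W/m

Q' = 174 W/m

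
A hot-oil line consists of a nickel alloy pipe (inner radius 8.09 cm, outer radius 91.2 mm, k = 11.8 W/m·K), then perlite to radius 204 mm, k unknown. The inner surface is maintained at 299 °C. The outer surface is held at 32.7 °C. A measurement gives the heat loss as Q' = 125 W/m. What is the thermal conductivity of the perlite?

ΣR = ΔT/Q' = |299 − 32.7|/125 = 2.130 m·K/W
Known resistances:
  R'_nickel alloy = ln(0.0912/0.0809)/(2πk) = 0.1198/(2π·11.8) = 0.001616 m·K/W
R_perlite = ΣR − ΣR_known = 2.130 − 0.001616 = 2.128 m·K/W
ln(r₂/r₁)/(2πk) = 2.128 ⇒ k = 0.8051/(2π·2.128) = 0.0602 W/m·K

k = 0.0602 W/m·K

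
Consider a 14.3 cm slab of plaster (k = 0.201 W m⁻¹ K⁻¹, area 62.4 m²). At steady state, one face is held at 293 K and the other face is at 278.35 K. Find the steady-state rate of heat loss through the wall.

Q = kA·ΔT/L = 0.201 × 62.4 × |293 K − 278.35 K| / 0.143 = 1280 W

Q = 1280 W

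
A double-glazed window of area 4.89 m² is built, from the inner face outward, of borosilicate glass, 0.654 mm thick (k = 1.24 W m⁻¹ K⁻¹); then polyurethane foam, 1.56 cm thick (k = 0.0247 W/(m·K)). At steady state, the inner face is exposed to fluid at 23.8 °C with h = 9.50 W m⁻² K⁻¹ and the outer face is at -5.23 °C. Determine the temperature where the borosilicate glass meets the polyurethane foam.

Resistance network (inner→outer):
  R_conv,in = 1/(hA) = 1/(9.50·4.89) = 0.02153 K/W
  R_borosilicate glass = L/(kA) = 6.54×10^-4/(1.24·4.89) = 1.079×10^-4 K/W
  R_polyurethane foam = L/(kA) = 0.0156/(0.0247·4.89) = 0.1292 K/W
ΣR = 0.02153 + 1.079×10^-4 + 0.1292 = 0.1508 K/W
Q = ΔT/ΣR = (23.8 °C − -5.23 °C)/0.1508 = 192.5 W
From the inner boundary to the borosilicate glass/polyurethane foam interface, ΣR_partial = 0.02164 K/W.
T_interface = T_in − Q·ΣR_partial = 23.8 °C − (192.5)(0.02164) = 19.6 °C

T = 19.6 °C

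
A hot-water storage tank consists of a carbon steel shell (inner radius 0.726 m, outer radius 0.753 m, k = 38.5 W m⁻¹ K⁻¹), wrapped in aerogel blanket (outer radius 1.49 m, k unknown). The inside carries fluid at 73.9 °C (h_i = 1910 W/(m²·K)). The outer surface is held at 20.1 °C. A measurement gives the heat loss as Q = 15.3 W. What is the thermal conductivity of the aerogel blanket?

k = 0.0149 W/m·K

ΣR = ΔT/Q = |73.9 − 20.1|/15.3 = 3.516 K/W
Known resistances:
  R_conv,in = 1/(4πr²h) = 1/(4π·0.726²·1910) = 7.905×10^-5 K/W
  R_carbon steel = (1/0.726 − 1/0.753)/(4πk) = 0.04939/(4π·38.5) = 1.021×10^-4 K/W
R_aerogel blanket = ΣR − ΣR_known = 3.516 − 1.811×10^-4 = 3.516 K/W
(1/r₁−1/r₂)/(4πk) = 3.516 ⇒ k = 0.6569/(4π·3.516) = 0.0149 W/m·K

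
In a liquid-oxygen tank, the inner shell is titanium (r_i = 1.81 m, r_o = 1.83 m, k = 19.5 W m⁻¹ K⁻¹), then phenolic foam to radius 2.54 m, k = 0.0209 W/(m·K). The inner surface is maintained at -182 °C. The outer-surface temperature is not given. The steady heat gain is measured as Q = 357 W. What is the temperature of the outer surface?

Sum the resistances:
  R_titanium = (1/1.81 − 1/1.83)/(4πk) = 0.006038/(4π·19.5) = 2.464×10^-5 K/W
  R_phenolic foam = (1/1.83 − 1/2.54)/(4πk) = 0.1527/(4π·0.0209) = 0.5816 K/W
ΣR = 0.5816 K/W
ΔT = Q·ΣR = 357 × 0.5816 = 207.6 K
Heat flows inward, so T_out = T_in + ΔT = -182 + 207.6 = 25.6 °C

T_out = 25.6 °C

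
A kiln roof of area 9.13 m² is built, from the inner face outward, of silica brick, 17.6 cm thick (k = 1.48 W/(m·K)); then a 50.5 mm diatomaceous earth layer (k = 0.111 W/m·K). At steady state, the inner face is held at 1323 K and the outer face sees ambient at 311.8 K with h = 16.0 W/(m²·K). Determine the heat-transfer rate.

Series thermal resistances, inner to outer:
  R_silica brick = L/(kA) = 0.176/(1.48·9.13) = 0.01303 K/W
  R_diatomaceous earth = L/(kA) = 0.0505/(0.111·9.13) = 0.04983 K/W
  R_conv,out = 1/(hA) = 1/(16.0·9.13) = 0.006846 K/W
ΣR = 0.01303 + 0.04983 + 0.006846 = 0.06971 K/W
Q = ΔT/ΣR = (1323 K − 311.8 K)/0.06971 = 14500 W

Q = 14500 W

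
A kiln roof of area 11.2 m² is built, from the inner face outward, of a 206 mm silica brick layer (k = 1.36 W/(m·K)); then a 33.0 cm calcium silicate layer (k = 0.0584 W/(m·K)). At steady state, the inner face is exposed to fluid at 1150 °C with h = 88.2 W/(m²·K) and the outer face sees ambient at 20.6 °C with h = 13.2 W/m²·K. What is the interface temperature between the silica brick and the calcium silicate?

Resistance network (inner→outer):
  R_conv,in = 1/(hA) = 1/(88.2·11.2) = 0.001012 K/W
  R_silica brick = L/(kA) = 0.206/(1.36·11.2) = 0.01352 K/W
  R_calcium silicate = L/(kA) = 0.330/(0.0584·11.2) = 0.5045 K/W
  R_conv,out = 1/(hA) = 1/(13.2·11.2) = 0.006764 K/W
ΣR = 0.001012 + 0.01352 + 0.5045 + 0.006764 = 0.5258 K/W
Q = ΔT/ΣR = (1150 °C − 20.6 °C)/0.5258 = 2148 W
From the inner boundary to the silica brick/calcium silicate interface, ΣR_partial = 0.01453 K/W.
T_interface = T_in − Q·ΣR_partial = 1150 °C − (2148)(0.01453) = 1119 °C

T = 1119 °C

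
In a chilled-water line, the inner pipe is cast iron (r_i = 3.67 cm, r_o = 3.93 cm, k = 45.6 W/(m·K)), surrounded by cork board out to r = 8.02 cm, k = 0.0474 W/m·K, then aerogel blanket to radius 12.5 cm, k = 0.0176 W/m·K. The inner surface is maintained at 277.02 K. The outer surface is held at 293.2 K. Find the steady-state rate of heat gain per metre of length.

Resistance network (inner→outer):
  R'_cast iron = ln(0.0393/0.0367)/(2πk) = 0.06845/(2π·45.6) = 2.389×10^-4 m·K/W
  R'_cork board = ln(0.0802/0.0393)/(2πk) = 0.7133/(2π·0.0474) = 2.395 m·K/W
  R'_aerogel blanket = ln(0.125/0.0802)/(2πk) = 0.4438/(2π·0.0176) = 4.013 m·K/W
ΣR = 2.389×10^-4 + 2.395 + 4.013 = 6.408 m·K/W
Q' = ΔT/ΣR = (277.02 K − 293.2 K)/6.408 = -2.52 W/m
(Negative Q' ⇒ heat flows inward; heat gain = 2.52 W/m.)

Q' = 2.52 W/m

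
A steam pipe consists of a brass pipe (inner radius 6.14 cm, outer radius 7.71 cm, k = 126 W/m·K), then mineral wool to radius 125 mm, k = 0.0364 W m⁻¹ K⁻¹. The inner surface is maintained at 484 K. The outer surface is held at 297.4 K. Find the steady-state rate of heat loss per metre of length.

Q' = 88.3 W/m

Resistance network (inner→outer):
  R'_brass = ln(0.0771/0.0614)/(2πk) = 0.2277/(2π·126) = 2.876×10^-4 m·K/W
  R'_mineral wool = ln(0.125/0.0771)/(2πk) = 0.4832/(2π·0.0364) = 2.113 m·K/W
ΣR = 2.876×10^-4 + 2.113 = 2.113 m·K/W
Q' = ΔT/ΣR = (484 K − 297.4 K)/2.113 = 88.3 W/m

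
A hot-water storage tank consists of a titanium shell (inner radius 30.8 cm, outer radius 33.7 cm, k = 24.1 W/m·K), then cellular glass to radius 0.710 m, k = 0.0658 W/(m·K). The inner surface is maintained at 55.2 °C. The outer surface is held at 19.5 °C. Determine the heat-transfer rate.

Resistance network (inner→outer):
  R_titanium = (1/0.308 − 1/0.337)/(4πk) = 0.2794/(4π·24.1) = 9.226×10^-4 K/W
  R_cellular glass = (1/0.337 − 1/0.710)/(4πk) = 1.559/(4π·0.0658) = 1.885 K/W
ΣR = 9.226×10^-4 + 1.885 = 1.886 K/W
Q = ΔT/ΣR = (55.2 °C − 19.5 °C)/1.886 = 18.9 W

Q = 18.9 W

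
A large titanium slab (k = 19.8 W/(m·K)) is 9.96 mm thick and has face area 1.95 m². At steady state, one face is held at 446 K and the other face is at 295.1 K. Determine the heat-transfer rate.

Q = kA·ΔT/L = 19.8 × 1.95 × |446 K − 295.1 K| / 0.00996 = 5.85×10^5 W

Q = 585 kW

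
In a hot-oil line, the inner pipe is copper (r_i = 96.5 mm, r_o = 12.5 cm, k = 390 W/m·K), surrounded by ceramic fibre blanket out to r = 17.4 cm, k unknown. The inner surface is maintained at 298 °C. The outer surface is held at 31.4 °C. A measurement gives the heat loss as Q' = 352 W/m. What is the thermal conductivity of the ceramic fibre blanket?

ΣR = ΔT/Q' = |298 − 31.4|/352 = 0.7574 m·K/W
Known resistances:
  R'_copper = ln(0.125/0.0965)/(2πk) = 0.2588/(2π·390) = 1.056×10^-4 m·K/W
R_ceramic fibre blanket = ΣR − ΣR_known = 0.7574 − 1.056×10^-4 = 0.7573 m·K/W
ln(r₂/r₁)/(2πk) = 0.7573 ⇒ k = 0.3307/(2π·0.7573) = 0.0695 W/m·K

k = 0.0695 W/m·K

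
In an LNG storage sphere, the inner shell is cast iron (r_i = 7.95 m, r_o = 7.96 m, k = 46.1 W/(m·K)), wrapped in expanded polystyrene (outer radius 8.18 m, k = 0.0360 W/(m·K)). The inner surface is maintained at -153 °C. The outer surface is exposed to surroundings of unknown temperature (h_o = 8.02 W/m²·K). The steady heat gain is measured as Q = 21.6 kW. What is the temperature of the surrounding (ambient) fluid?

Series resistances:
  R_cast iron = (1/7.95 − 1/7.96)/(4πk) = 1.580×10^-4/(4π·46.1) = 2.728×10^-7 K/W
  R_expanded polystyrene = (1/7.96 − 1/8.18)/(4πk) = 0.003379/(4π·0.0360) = 0.007469 K/W
  R_conv,out = 1/(4πr²h) = 1/(4π·8.18²·8.02) = 1.483×10^-4 K/W
ΣR = 0.007617 K/W
ΔT = Q·ΣR = 21600 × 0.007617 = 164.5 K
Heat flows inward, so T_out = T_in + ΔT = -153 + 164.5 = 11.5 °C

T_out = 11.5 °C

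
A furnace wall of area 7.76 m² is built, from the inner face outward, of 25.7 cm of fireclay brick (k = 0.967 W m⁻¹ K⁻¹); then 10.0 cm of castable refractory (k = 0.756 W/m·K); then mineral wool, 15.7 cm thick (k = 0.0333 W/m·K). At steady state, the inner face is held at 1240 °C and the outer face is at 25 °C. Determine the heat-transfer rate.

Q = 1840 W

Resistance network (inner→outer):
  R_fireclay brick = L/(kA) = 0.257/(0.967·7.76) = 0.03425 K/W
  R_castable refractory = L/(kA) = 0.100/(0.756·7.76) = 0.01705 K/W
  R_mineral wool = L/(kA) = 0.157/(0.0333·7.76) = 0.6076 K/W
ΣR = 0.03425 + 0.01705 + 0.6076 = 0.6589 K/W
Q = ΔT/ΣR = (1240 °C − 25 °C)/0.6589 = 1840 W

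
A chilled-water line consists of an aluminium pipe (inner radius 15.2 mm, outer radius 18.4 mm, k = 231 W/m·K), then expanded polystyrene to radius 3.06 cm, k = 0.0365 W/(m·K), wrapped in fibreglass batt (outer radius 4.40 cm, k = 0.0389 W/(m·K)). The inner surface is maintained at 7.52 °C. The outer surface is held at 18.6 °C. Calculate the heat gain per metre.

Resistance network (inner→outer):
  R'_aluminium = ln(0.0184/0.0152)/(2πk) = 0.1911/(2π·231) = 1.316×10^-4 m·K/W
  R'_expanded polystyrene = ln(0.0306/0.0184)/(2πk) = 0.5086/(2π·0.0365) = 2.218 m·K/W
  R'_fibreglass batt = ln(0.0440/0.0306)/(2πk) = 0.3632/(2π·0.0389) = 1.486 m·K/W
ΣR = 1.316×10^-4 + 2.218 + 1.486 = 3.704 m·K/W
Q' = ΔT/ΣR = (7.52 °C − 18.6 °C)/3.704 = -2.99 W/m
(Negative Q' ⇒ heat flows inward; heat gain = 2.99 W/m.)

Q' = 2.99 W/m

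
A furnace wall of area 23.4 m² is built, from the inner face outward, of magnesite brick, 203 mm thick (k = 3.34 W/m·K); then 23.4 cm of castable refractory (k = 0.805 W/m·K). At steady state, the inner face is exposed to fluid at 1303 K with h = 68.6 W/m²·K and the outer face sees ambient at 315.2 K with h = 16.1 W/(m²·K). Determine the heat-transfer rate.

Series thermal resistances, inner to outer:
  R_conv,in = 1/(hA) = 1/(68.6·23.4) = 6.230×10^-4 K/W
  R_magnesite brick = L/(kA) = 0.203/(3.34·23.4) = 0.002597 K/W
  R_castable refractory = L/(kA) = 0.234/(0.805·23.4) = 0.01242 K/W
  R_conv,out = 1/(hA) = 1/(16.1·23.4) = 0.002654 K/W
ΣR = 6.230×10^-4 + 0.002597 + 0.01242 + 0.002654 = 0.01829 K/W
Q = ΔT/ΣR = (1303 K − 315.2 K)/0.01829 = 54000 W

Q = 54.0 kW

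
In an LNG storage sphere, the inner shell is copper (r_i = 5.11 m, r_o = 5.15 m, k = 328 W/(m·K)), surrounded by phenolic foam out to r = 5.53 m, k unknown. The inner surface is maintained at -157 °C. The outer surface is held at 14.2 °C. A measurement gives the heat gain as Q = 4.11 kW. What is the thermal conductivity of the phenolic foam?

k = 0.0255 W/m·K

ΣR = ΔT/Q = |-157 − 14.2|/4110 = 0.04165 K/W
Known resistances:
  R_copper = (1/5.11 − 1/5.15)/(4πk) = 0.001520/(4π·328) = 3.688×10^-7 K/W
R_phenolic foam = ΣR − ΣR_known = 0.04165 − 3.688×10^-7 = 0.04165 K/W
(1/r₁−1/r₂)/(4πk) = 0.04165 ⇒ k = 0.01334/(4π·0.04165) = 0.0255 W/m·K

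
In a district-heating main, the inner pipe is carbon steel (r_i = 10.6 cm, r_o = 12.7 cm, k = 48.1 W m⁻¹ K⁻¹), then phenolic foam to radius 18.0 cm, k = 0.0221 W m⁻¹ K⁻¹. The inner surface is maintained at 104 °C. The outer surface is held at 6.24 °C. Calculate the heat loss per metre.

Q' = 38.9 W/m

Series thermal resistances, inner to outer:
  R'_carbon steel = ln(0.127/0.106)/(2πk) = 0.1807/(2π·48.1) = 5.981×10^-4 m·K/W
  R'_phenolic foam = ln(0.180/0.127)/(2πk) = 0.3488/(2π·0.0221) = 2.512 m·K/W
ΣR = 5.981×10^-4 + 2.512 = 2.513 m·K/W
Q' = ΔT/ΣR = (104 °C − 6.24 °C)/2.513 = 38.9 W/m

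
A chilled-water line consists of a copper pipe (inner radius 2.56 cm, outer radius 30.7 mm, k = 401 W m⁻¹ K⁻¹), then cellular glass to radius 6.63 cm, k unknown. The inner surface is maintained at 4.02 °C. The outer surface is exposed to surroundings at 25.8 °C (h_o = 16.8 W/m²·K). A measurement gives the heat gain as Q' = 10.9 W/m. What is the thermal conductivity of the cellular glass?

k = 0.0661 W/m·K

ΣR = ΔT/Q' = |4.02 − 25.8|/10.9 = 1.998 m·K/W
Known resistances:
  R'_copper = ln(0.0307/0.0256)/(2πk) = 0.1817/(2π·401) = 7.210×10^-5 m·K/W
  R'_conv,out = 1/(2πr h) = 1/(2π·0.0663·16.8) = 0.1429 m·K/W
R_cellular glass = ΣR − ΣR_known = 1.998 − 0.1430 = 1.855 m·K/W
ln(r₂/r₁)/(2πk) = 1.855 ⇒ k = 0.7699/(2π·1.855) = 0.0661 W/m·K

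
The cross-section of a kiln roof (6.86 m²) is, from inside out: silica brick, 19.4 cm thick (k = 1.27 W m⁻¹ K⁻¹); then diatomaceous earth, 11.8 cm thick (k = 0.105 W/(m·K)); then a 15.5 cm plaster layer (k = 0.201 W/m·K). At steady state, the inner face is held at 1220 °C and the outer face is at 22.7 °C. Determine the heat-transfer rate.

Resistance network (inner→outer):
  R_silica brick = L/(kA) = 0.194/(1.27·6.86) = 0.02227 K/W
  R_diatomaceous earth = L/(kA) = 0.118/(0.105·6.86) = 0.1638 K/W
  R_plaster = L/(kA) = 0.155/(0.201·6.86) = 0.1124 K/W
ΣR = 0.02227 + 0.1638 + 0.1124 = 0.2985 K/W
Q = ΔT/ΣR = (1220 °C − 22.7 °C)/0.2985 = 4010 W

Q = 4.01 kW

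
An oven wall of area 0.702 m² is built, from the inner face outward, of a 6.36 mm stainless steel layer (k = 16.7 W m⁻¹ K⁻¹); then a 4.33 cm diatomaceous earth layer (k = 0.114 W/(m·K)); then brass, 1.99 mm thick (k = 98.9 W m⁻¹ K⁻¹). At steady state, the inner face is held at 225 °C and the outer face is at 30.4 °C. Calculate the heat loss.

Resistance network (inner→outer):
  R_stainless steel = L/(kA) = 0.00636/(16.7·0.702) = 5.425×10^-4 K/W
  R_diatomaceous earth = L/(kA) = 0.0433/(0.114·0.702) = 0.5411 K/W
  R_brass = L/(kA) = 0.00199/(98.9·0.702) = 2.866×10^-5 K/W
ΣR = 5.425×10^-4 + 0.5411 + 2.866×10^-5 = 0.5417 K/W
Q = ΔT/ΣR = (225 °C − 30.4 °C)/0.5417 = 359 W

Q = 359 W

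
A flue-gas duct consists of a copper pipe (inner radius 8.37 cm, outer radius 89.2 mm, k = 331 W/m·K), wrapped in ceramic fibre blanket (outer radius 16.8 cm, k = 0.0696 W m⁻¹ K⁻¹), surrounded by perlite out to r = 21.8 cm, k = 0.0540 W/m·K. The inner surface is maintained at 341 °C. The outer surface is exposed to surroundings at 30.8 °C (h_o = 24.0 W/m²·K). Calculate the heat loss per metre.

Q' = 138 W/m

Resistance network (inner→outer):
  R'_copper = ln(0.0892/0.0837)/(2πk) = 0.06364/(2π·331) = 3.060×10^-5 m·K/W
  R'_ceramic fibre blanket = ln(0.168/0.0892)/(2πk) = 0.6331/(2π·0.0696) = 1.448 m·K/W
  R'_perlite = ln(0.218/0.168)/(2πk) = 0.2605/(2π·0.0540) = 0.7679 m·K/W
  R'_conv,out = 1/(2πr h) = 1/(2π·0.218·24.0) = 0.03042 m·K/W
ΣR = 3.060×10^-5 + 1.448 + 0.7679 + 0.03042 = 2.246 m·K/W
Q' = ΔT/ΣR = (341 °C − 30.8 °C)/2.246 = 138 W/m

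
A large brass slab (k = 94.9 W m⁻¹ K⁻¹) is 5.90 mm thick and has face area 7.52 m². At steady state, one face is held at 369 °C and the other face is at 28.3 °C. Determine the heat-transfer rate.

Q = 41200 kW

Q = kA·ΔT/L = 94.9 × 7.52 × |369 °C − 28.3 °C| / 0.00590 = 4.12×10^7 W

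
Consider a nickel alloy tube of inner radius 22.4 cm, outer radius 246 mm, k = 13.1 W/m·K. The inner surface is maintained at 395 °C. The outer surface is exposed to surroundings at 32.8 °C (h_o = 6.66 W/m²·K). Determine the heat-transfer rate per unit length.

Q' = 3.69 kW/m

Treat each layer as a resistance in series:
  R'_nickel alloy = ln(0.246/0.224)/(2πk) = 0.09369/(2π·13.1) = 0.001138 m·K/W
  R'_conv,out = 1/(2πr h) = 1/(2π·0.246·6.66) = 0.09714 m·K/W
ΣR = 0.001138 + 0.09714 = 0.09828 m·K/W
Q' = ΔT/ΣR = (395 °C − 32.8 °C)/0.09828 = 3690 W/m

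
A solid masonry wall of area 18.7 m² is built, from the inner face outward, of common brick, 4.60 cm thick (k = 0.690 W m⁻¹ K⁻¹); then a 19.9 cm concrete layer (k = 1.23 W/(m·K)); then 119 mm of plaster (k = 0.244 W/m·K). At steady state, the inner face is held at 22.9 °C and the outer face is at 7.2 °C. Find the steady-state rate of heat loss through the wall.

Resistance network (inner→outer):
  R_common brick = L/(kA) = 0.0460/(0.690·18.7) = 0.003565 K/W
  R_concrete = L/(kA) = 0.199/(1.23·18.7) = 0.008652 K/W
  R_plaster = L/(kA) = 0.119/(0.244·18.7) = 0.02608 K/W
ΣR = 0.003565 + 0.008652 + 0.02608 = 0.03830 K/W
Q = ΔT/ΣR = (22.9 °C − 7.2 °C)/0.03830 = 410 W

Q = 410 W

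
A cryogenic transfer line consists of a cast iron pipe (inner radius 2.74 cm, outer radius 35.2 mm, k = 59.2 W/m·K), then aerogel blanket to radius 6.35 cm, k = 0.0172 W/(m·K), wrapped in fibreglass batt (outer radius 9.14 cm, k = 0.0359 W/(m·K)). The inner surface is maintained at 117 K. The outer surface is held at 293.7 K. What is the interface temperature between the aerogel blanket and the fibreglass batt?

T = 253.4 K

Resistance network (inner→outer):
  R'_cast iron = ln(0.0352/0.0274)/(2πk) = 0.2505/(2π·59.2) = 6.735×10^-4 m·K/W
  R'_aerogel blanket = ln(0.0635/0.0352)/(2πk) = 0.5900/(2π·0.0172) = 5.459 m·K/W
  R'_fibreglass batt = ln(0.0914/0.0635)/(2πk) = 0.3642/(2π·0.0359) = 1.615 m·K/W
ΣR = 6.735×10^-4 + 5.459 + 1.615 = 7.075 m·K/W
Q' = ΔT/ΣR = (117 K − 293.7 K)/7.075 = -24.98 W/m
From the inner boundary to the aerogel blanket/fibreglass batt interface, ΣR_partial = 5.460 m·K/W.
T_interface = T_in − Q'·ΣR_partial = 117 K − (-24.98)(5.460) = 253.4 K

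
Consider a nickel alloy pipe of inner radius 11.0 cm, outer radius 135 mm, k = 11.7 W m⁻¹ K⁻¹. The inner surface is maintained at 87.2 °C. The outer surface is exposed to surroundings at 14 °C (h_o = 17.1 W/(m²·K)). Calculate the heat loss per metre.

Series thermal resistances, inner to outer:
  R'_nickel alloy = ln(0.135/0.110)/(2πk) = 0.2048/(2π·11.7) = 0.002786 m·K/W
  R'_conv,out = 1/(2πr h) = 1/(2π·0.135·17.1) = 0.06894 m·K/W
ΣR = 0.002786 + 0.06894 = 0.07173 m·K/W
Q' = ΔT/ΣR = (87.2 °C − 14 °C)/0.07173 = 1020 W/m

Q' = 1020 W/m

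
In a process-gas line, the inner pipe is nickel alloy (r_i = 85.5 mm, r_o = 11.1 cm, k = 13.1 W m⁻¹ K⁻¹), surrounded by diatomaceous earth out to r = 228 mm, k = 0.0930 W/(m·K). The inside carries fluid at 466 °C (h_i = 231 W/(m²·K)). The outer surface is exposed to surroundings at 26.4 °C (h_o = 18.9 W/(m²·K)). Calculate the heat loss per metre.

Q' = 343 W/m

Resistance network (inner→outer):
  R'_conv,in = 1/(2πr h) = 1/(2π·0.0855·231) = 0.008058 m·K/W
  R'_nickel alloy = ln(0.111/0.0855)/(2πk) = 0.2610/(2π·13.1) = 0.003171 m·K/W
  R'_diatomaceous earth = ln(0.228/0.111)/(2πk) = 0.7198/(2π·0.0930) = 1.232 m·K/W
  R'_conv,out = 1/(2πr h) = 1/(2π·0.228·18.9) = 0.03693 m·K/W
ΣR = 0.008058 + 0.003171 + 1.232 + 0.03693 = 1.280 m·K/W
Q' = ΔT/ΣR = (466 °C − 26.4 °C)/1.280 = 343 W/m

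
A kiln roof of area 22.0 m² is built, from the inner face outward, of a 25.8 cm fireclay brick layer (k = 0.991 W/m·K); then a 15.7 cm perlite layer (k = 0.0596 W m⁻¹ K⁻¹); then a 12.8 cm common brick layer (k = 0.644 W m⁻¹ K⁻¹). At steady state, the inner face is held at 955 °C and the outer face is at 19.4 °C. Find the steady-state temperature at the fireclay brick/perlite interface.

Resistance network (inner→outer):
  R_fireclay brick = L/(kA) = 0.258/(0.991·22.0) = 0.01183 K/W
  R_perlite = L/(kA) = 0.157/(0.0596·22.0) = 0.1197 K/W
  R_common brick = L/(kA) = 0.128/(0.644·22.0) = 0.009034 K/W
ΣR = 0.01183 + 0.1197 + 0.009034 = 0.1406 K/W
Q = ΔT/ΣR = (955 °C − 19.4 °C)/0.1406 = 6654 W
From the inner boundary to the fireclay brick/perlite interface, ΣR_partial = 0.01183 K/W.
T_interface = T_in − Q·ΣR_partial = 955 °C − (6654)(0.01183) = 876 °C

T = 876 °C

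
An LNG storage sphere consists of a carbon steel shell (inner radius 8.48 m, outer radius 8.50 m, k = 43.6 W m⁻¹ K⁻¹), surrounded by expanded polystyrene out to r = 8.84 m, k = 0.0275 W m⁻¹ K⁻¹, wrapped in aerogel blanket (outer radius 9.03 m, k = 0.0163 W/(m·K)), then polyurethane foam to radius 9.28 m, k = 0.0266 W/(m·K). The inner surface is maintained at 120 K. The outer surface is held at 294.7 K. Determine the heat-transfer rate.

Q = 5190 W

Treat each layer as a resistance in series:
  R_carbon steel = (1/8.48 − 1/8.50)/(4πk) = 2.775×10^-4/(4π·43.6) = 5.064×10^-7 K/W
  R_expanded polystyrene = (1/8.50 − 1/8.84)/(4πk) = 0.004525/(4π·0.0275) = 0.01309 K/W
  R_aerogel blanket = (1/8.84 − 1/9.03)/(4πk) = 0.002380/(4π·0.0163) = 0.01162 K/W
  R_polyurethane foam = (1/9.03 − 1/9.28)/(4πk) = 0.002983/(4π·0.0266) = 0.008925 K/W
ΣR = 5.064×10^-7 + 0.01309 + 0.01162 + 0.008925 = 0.03364 K/W
Q = ΔT/ΣR = (120 K − 294.7 K)/0.03364 = -5190 W
(Negative Q ⇒ heat flows inward; heat gain = 5190 W.)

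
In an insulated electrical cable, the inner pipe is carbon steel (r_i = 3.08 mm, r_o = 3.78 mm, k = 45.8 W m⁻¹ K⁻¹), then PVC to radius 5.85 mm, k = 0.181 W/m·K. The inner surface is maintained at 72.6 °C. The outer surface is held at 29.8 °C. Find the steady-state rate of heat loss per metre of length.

Series thermal resistances, inner to outer:
  R'_carbon steel = ln(0.00378/0.00308)/(2πk) = 0.2048/(2π·45.8) = 7.117×10^-4 m·K/W
  R'_PVC = ln(0.00585/0.00378)/(2πk) = 0.4367/(2π·0.181) = 0.3840 m·K/W
ΣR = 7.117×10^-4 + 0.3840 = 0.3847 m·K/W
Q' = ΔT/ΣR = (72.6 °C − 29.8 °C)/0.3847 = 111 W/m

Q' = 111 W/m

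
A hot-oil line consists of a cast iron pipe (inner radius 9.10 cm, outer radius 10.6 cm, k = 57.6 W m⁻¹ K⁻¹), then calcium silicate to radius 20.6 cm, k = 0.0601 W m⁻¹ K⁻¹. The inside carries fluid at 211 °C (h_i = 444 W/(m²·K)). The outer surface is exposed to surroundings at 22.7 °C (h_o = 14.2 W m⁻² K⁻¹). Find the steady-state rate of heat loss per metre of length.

Resistance network (inner→outer):
  R'_conv,in = 1/(2πr h) = 1/(2π·0.0910·444) = 0.003939 m·K/W
  R'_cast iron = ln(0.106/0.0910)/(2πk) = 0.1526/(2π·57.6) = 4.216×10^-4 m·K/W
  R'_calcium silicate = ln(0.206/0.106)/(2πk) = 0.6644/(2π·0.0601) = 1.760 m·K/W
  R'_conv,out = 1/(2πr h) = 1/(2π·0.206·14.2) = 0.05441 m·K/W
ΣR = 0.003939 + 4.216×10^-4 + 1.760 + 0.05441 = 1.819 m·K/W
Q' = ΔT/ΣR = (211 °C − 22.7 °C)/1.819 = 104 W/m

Q' = 104 W/m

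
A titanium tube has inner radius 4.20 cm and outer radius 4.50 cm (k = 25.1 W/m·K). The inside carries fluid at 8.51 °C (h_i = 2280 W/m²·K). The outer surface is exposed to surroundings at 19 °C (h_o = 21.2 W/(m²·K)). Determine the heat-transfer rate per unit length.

Resistance network (inner→outer):
  R'_conv,in = 1/(2πr h) = 1/(2π·0.0420·2280) = 0.001662 m·K/W
  R'_titanium = ln(0.0450/0.0420)/(2πk) = 0.06899/(2π·25.1) = 4.375×10^-4 m·K/W
  R'_conv,out = 1/(2πr h) = 1/(2π·0.0450·21.2) = 0.1668 m·K/W
ΣR = 0.001662 + 4.375×10^-4 + 0.1668 = 0.1689 m·K/W
Q' = ΔT/ΣR = (8.51 °C − 19 °C)/0.1689 = -62.1 W/m
(Negative Q' ⇒ heat flows inward; heat gain = 62.1 W/m.)

Q' = 62.1 W/m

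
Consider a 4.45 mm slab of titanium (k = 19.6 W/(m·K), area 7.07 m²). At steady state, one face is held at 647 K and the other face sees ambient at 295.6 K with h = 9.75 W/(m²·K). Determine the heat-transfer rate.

Series thermal resistances, inner to outer:
  R_titanium = L/(kA) = 0.00445/(19.6·7.07) = 3.211×10^-5 K/W
  R_conv,out = 1/(hA) = 1/(9.75·7.07) = 0.01451 K/W
ΣR = 3.211×10^-5 + 0.01451 = 0.01454 K/W
Q = ΔT/ΣR = (647 K − 295.6 K)/0.01454 = 24200 W

Q = 24200 W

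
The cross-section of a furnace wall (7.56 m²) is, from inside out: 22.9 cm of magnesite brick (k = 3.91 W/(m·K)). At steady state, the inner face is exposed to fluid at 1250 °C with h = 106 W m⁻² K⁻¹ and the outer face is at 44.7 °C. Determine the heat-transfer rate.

Q = 134 kW

Treat each layer as a resistance in series:
  R_conv,in = 1/(hA) = 1/(106·7.56) = 0.001248 K/W
  R_magnesite brick = L/(kA) = 0.229/(3.91·7.56) = 0.007747 K/W
ΣR = 0.001248 + 0.007747 = 0.008995 K/W
Q = ΔT/ΣR = (1250 °C − 44.7 °C)/0.008995 = 1.34×10^5 W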